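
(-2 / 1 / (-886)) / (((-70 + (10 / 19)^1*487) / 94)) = 893 / 784110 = 0.00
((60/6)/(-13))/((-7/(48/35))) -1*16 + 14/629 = -15.83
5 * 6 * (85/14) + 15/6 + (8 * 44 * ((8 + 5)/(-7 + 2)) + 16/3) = -152297/210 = -725.22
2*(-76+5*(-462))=-4772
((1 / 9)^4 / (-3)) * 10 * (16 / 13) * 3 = -160 / 85293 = -0.00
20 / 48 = 5 / 12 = 0.42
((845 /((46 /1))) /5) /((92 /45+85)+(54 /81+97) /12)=5070 /131353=0.04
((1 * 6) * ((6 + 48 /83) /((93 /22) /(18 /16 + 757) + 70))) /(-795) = -7285278 /10272593189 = -0.00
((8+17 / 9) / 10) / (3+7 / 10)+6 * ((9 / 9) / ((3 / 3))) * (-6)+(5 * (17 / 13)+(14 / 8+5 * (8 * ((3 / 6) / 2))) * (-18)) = -2083931 / 8658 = -240.69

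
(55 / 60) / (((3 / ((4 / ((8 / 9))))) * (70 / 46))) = 253 / 280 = 0.90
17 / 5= 3.40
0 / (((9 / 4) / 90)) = 0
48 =48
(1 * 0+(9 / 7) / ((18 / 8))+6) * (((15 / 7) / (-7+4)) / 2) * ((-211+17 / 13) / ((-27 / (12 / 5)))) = -250792 / 5733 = -43.75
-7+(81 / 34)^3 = 256313 / 39304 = 6.52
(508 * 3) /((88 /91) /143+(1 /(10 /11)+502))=18028920 /5951753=3.03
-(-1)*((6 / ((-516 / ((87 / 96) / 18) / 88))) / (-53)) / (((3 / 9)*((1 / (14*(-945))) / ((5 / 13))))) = -3516975 / 237016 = -14.84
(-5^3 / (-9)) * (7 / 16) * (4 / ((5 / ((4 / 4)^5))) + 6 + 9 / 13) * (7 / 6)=596575 / 11232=53.11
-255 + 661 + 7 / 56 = 3249 / 8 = 406.12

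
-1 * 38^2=-1444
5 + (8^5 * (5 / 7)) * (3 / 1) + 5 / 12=5898695 / 84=70222.56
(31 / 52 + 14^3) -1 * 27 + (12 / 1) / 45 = 2119933 / 780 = 2717.86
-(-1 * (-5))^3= -125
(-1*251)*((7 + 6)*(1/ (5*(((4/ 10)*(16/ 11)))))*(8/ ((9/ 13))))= -466609/ 36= -12961.36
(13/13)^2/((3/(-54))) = -18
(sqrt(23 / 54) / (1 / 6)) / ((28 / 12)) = sqrt(138) / 7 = 1.68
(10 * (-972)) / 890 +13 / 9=-7591 / 801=-9.48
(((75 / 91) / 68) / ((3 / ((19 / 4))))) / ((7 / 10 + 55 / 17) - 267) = -2375 / 32556888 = -0.00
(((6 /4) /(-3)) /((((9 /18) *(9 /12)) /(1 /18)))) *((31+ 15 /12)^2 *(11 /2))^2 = -1241024763 /512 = -2423876.49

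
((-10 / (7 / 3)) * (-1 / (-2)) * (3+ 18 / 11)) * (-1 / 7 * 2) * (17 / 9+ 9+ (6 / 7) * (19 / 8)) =36.69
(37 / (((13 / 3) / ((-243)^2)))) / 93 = 2184813 / 403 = 5421.37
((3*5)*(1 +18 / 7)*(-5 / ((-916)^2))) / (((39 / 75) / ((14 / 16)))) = -46875 / 87261824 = -0.00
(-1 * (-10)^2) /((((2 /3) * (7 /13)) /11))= -21450 /7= -3064.29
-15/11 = -1.36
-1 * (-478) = 478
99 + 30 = 129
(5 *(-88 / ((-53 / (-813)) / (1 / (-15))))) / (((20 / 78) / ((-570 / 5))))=-53014104 / 265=-200053.22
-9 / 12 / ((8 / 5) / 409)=-6135 / 32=-191.72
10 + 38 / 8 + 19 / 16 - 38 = -353 / 16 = -22.06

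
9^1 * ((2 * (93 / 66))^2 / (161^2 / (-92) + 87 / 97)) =-3355812 / 13185491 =-0.25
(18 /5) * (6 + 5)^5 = 2898918 /5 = 579783.60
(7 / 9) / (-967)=-7 / 8703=-0.00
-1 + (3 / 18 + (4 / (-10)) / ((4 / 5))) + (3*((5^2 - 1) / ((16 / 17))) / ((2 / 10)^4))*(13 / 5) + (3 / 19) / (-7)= 99200293 / 798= 124311.14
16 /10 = 8 /5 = 1.60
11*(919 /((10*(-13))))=-10109 /130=-77.76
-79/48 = -1.65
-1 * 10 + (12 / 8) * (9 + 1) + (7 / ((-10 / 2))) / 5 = 118 / 25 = 4.72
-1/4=-0.25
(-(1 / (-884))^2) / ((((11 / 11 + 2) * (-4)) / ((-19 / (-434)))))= 19 / 4069822848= 0.00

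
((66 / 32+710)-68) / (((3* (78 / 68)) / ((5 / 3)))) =97325 / 312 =311.94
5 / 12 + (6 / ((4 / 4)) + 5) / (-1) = -127 / 12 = -10.58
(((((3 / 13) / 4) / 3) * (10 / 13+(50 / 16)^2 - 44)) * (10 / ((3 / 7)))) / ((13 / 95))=-30859325 / 281216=-109.74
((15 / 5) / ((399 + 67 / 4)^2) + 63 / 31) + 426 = 36696336549 / 85732639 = 428.03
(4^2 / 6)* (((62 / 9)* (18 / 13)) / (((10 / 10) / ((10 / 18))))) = 4960 / 351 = 14.13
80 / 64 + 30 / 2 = 65 / 4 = 16.25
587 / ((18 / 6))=587 / 3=195.67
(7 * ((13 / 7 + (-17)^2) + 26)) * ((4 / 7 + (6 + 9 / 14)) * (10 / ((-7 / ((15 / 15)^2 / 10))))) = -112009 / 49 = -2285.90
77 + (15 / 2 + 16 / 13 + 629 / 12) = 21551 / 156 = 138.15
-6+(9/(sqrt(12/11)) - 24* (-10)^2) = -2406+3* sqrt(33)/2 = -2397.38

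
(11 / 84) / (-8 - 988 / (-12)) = 11 / 6244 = 0.00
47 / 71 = 0.66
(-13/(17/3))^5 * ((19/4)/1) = -1714259781/5679428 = -301.84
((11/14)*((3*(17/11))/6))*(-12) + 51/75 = -1156/175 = -6.61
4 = 4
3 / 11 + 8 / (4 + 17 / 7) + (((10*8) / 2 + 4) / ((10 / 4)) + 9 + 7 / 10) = 28529 / 990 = 28.82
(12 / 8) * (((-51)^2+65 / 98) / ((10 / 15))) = 2294667 / 392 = 5853.74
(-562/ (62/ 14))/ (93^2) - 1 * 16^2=-68642398/ 268119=-256.01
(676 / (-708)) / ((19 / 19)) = -169 / 177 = -0.95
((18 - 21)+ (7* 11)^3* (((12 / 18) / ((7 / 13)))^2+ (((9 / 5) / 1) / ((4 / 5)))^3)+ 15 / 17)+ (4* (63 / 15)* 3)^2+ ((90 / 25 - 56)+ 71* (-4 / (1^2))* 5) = 1444582442173 / 244800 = 5901072.07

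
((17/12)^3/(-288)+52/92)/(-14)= -6356633/160247808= -0.04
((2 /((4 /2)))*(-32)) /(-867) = 32 /867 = 0.04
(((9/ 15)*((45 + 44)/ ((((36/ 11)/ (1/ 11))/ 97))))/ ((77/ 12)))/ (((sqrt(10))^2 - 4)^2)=8633/ 13860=0.62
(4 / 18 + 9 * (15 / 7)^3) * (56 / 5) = 2192488 / 2205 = 994.33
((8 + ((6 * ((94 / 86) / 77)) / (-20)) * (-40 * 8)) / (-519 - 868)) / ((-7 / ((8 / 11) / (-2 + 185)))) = 248000 / 64710902487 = 0.00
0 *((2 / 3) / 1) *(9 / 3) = 0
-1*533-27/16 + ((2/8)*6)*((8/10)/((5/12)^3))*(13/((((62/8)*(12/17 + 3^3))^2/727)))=-125849607474707/236876890000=-531.29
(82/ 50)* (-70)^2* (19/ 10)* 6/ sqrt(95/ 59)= 24108* sqrt(5605)/ 25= 72195.31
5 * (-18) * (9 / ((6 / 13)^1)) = -1755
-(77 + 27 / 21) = -548 / 7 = -78.29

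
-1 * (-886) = 886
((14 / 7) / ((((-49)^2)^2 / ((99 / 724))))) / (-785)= -99 / 1638183500170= -0.00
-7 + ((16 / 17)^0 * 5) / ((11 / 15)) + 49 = 48.82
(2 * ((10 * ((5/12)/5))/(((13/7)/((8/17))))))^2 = 78400/439569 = 0.18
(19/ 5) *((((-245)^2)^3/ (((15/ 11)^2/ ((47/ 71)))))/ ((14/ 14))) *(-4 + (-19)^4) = 8120880901122274583375/ 213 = 38126201413719598982.98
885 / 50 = 17.70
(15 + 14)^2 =841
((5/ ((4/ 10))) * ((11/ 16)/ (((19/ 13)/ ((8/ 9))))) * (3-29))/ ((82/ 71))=-3299725/ 28044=-117.66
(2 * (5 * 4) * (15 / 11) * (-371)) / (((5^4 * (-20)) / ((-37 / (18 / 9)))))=-29.95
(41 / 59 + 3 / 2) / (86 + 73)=259 / 18762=0.01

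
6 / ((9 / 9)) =6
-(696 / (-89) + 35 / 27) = 15677 / 2403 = 6.52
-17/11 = -1.55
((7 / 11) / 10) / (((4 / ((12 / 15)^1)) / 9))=63 / 550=0.11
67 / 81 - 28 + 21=-500 / 81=-6.17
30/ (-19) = -30/ 19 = -1.58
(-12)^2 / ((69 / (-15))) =-720 / 23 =-31.30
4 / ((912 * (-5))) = -1 / 1140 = -0.00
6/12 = 1/2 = 0.50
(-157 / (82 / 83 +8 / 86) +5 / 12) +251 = 819265 / 7716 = 106.18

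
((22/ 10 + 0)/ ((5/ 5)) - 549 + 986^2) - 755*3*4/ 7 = 33962422/ 35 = 970354.91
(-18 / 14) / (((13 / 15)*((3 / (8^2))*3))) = -960 / 91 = -10.55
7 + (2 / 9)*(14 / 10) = 329 / 45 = 7.31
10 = 10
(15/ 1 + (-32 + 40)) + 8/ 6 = 73/ 3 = 24.33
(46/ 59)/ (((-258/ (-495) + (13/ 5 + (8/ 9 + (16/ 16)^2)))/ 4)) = 2277/ 3658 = 0.62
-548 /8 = -137 /2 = -68.50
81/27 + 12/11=45/11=4.09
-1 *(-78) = 78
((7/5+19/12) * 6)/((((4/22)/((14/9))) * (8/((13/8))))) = 179179/5760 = 31.11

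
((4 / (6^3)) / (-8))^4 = 1 / 34828517376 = 0.00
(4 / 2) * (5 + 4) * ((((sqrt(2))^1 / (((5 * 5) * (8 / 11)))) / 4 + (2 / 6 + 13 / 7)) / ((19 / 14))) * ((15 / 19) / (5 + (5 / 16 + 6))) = 4158 * sqrt(2) / 326705 + 132480 / 65341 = 2.05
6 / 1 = 6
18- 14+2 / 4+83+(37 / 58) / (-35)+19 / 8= 729637 / 8120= 89.86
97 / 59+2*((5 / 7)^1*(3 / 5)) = 1033 / 413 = 2.50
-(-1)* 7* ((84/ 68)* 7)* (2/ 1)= 2058/ 17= 121.06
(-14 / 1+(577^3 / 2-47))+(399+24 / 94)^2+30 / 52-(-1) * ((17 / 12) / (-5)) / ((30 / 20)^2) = 372983968750921 / 3876795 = 96209360.76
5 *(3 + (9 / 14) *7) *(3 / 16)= 225 / 32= 7.03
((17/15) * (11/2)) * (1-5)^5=-95744/15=-6382.93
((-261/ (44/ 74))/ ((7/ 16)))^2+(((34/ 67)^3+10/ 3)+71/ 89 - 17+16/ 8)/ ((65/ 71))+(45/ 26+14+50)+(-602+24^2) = 1006688.41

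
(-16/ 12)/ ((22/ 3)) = -2/ 11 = -0.18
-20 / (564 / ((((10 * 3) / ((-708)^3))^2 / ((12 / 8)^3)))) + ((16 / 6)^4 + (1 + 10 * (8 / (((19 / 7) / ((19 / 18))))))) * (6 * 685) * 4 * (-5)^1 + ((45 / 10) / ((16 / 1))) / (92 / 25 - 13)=-2636410033263919280071830625 / 387923291625587142528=-6796214.84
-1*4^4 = -256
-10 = -10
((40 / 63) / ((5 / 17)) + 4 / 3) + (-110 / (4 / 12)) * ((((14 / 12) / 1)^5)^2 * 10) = -543641682485 / 35271936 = -15412.87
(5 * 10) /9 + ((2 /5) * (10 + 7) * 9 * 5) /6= 56.56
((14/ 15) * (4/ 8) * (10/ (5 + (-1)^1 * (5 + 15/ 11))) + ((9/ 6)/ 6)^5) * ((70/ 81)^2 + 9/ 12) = -6193004233/ 1209323520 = -5.12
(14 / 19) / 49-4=-530 / 133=-3.98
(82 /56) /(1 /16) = 164 /7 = 23.43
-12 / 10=-6 / 5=-1.20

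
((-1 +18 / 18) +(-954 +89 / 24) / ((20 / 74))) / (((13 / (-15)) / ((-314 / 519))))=-132485863 / 53976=-2454.53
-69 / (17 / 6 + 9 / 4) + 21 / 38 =-30183 / 2318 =-13.02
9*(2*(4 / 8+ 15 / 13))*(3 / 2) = 1161 / 26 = 44.65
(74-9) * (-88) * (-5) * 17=486200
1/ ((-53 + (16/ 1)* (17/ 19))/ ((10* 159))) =-2014/ 49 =-41.10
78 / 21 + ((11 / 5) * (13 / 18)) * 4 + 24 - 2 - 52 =-6278 / 315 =-19.93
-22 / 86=-11 / 43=-0.26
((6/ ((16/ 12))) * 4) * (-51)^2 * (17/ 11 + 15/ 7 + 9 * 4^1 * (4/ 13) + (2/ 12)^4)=5536049609/ 8008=691314.89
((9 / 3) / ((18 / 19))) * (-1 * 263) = -4997 / 6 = -832.83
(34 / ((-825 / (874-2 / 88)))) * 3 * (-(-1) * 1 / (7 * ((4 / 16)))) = -261494 / 4235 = -61.75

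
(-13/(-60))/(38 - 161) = -13/7380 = -0.00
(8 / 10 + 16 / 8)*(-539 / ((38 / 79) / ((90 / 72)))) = -298067 / 76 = -3921.93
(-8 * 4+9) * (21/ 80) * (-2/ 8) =483/ 320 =1.51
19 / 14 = 1.36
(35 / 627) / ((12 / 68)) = 595 / 1881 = 0.32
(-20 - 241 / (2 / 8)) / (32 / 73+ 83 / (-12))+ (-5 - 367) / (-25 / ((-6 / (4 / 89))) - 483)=111682883124 / 731569925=152.66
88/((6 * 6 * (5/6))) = 44/15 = 2.93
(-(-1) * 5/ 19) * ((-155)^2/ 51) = 120125/ 969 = 123.97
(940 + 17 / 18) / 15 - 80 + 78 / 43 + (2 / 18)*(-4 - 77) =-283939 / 11610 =-24.46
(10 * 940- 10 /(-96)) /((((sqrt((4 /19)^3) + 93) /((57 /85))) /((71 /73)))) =77653243474683 /1177925966512- 2312967071 * sqrt(19) /147240745814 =65.86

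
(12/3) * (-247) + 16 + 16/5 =-4844/5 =-968.80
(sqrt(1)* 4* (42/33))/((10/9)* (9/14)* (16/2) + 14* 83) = 196/44957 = 0.00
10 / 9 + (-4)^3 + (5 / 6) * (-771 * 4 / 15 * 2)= -3650 / 9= -405.56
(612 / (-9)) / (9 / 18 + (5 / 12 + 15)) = -4.27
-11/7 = -1.57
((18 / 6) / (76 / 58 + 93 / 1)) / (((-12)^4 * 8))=29 / 151234560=0.00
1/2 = 0.50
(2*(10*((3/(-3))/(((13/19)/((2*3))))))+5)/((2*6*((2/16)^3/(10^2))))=-28352000/39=-726974.36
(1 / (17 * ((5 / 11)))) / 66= 1 / 510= 0.00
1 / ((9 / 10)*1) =10 / 9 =1.11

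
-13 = -13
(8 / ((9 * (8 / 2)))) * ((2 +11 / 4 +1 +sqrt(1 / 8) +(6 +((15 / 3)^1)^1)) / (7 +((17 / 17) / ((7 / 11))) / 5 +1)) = 35 * sqrt(2) / 5238 +2345 / 5238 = 0.46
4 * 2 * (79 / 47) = 632 / 47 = 13.45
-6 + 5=-1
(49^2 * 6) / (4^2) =7203 / 8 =900.38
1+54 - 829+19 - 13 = -768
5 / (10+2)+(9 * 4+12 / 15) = 2233 / 60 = 37.22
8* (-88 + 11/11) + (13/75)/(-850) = -44370013/63750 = -696.00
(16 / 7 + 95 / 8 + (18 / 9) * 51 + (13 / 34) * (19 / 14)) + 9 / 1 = 119647 / 952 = 125.68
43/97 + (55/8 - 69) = -47865/776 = -61.68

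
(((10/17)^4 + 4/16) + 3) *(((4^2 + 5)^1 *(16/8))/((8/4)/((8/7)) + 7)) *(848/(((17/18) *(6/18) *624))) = 6443924652/92290705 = 69.82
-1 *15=-15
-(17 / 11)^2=-289 / 121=-2.39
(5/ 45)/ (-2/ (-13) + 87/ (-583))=7579/ 315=24.06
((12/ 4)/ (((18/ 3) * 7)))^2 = 1/ 196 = 0.01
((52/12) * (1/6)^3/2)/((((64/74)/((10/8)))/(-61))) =-146705/165888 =-0.88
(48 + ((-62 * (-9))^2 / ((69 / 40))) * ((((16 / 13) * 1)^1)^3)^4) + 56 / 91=1168575046157310318952 / 535855957817063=2180763.37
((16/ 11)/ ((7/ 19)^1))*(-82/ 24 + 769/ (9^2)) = 13604/ 567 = 23.99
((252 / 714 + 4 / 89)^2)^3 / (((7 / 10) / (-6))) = -407973691255845120 / 11995920202280213809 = -0.03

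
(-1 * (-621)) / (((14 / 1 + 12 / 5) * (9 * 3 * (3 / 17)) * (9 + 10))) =1955 / 4674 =0.42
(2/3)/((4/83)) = 83/6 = 13.83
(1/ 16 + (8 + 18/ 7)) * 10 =5955/ 56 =106.34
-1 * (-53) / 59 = 53 / 59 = 0.90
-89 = -89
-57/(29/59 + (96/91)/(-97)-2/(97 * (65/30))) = -29685201/245363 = -120.98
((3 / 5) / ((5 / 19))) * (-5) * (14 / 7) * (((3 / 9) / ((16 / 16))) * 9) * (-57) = 3898.80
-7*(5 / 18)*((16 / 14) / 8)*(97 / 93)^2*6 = -47045 / 25947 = -1.81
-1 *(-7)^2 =-49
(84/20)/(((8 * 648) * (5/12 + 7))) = 7/64080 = 0.00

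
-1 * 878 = -878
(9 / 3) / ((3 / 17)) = 17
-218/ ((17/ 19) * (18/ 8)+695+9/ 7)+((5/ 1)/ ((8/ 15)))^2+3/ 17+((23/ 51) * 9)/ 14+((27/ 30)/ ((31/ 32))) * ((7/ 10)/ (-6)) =38563857771139/ 438542417600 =87.94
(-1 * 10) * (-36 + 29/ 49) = 17350/ 49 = 354.08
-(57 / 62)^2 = -0.85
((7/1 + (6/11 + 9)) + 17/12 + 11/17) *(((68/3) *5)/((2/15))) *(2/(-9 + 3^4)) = 1043975/2376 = 439.38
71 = 71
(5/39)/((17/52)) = 20/51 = 0.39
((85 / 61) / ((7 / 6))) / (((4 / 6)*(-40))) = -153 / 3416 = -0.04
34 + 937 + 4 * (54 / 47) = 45853 / 47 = 975.60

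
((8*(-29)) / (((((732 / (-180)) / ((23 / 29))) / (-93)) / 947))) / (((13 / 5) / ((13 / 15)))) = -1328283.93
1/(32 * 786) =0.00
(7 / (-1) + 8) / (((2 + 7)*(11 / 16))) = 16 / 99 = 0.16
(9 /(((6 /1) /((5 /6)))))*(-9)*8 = -90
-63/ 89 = -0.71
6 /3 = 2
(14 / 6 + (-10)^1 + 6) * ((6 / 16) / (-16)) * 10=25 / 64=0.39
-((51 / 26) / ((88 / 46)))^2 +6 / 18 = -2819051 / 3926208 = -0.72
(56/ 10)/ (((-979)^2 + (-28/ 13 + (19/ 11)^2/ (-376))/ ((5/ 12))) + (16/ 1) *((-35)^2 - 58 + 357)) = 0.00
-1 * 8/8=-1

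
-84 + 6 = -78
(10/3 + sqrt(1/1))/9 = 13/27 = 0.48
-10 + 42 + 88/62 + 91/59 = 63945/1829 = 34.96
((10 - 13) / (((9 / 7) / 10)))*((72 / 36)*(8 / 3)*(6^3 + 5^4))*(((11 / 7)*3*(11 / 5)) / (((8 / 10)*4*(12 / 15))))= -2544025 / 6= -424004.17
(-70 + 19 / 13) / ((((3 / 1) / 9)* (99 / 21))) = -567 / 13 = -43.62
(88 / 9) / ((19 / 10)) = 880 / 171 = 5.15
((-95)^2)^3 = 735091890625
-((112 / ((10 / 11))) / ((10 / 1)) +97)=-2733 / 25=-109.32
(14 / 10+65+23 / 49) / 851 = 16383 / 208495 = 0.08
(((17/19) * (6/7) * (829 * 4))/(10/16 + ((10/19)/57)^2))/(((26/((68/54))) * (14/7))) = 52585154528/533737295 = 98.52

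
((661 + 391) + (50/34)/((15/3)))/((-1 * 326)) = -17889/5542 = -3.23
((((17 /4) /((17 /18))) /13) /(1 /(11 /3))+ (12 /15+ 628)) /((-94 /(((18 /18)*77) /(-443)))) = 6306993 /5413460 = 1.17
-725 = -725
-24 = -24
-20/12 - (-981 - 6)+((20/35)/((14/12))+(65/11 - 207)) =1268912/1617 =784.73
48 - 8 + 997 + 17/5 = 5202/5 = 1040.40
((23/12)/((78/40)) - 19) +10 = -938/117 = -8.02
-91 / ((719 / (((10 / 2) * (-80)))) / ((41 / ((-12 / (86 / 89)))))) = -32086600 / 191973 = -167.14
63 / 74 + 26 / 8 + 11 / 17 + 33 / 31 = 453385 / 77996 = 5.81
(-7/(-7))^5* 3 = 3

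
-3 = -3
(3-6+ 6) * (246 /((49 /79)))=58302 /49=1189.84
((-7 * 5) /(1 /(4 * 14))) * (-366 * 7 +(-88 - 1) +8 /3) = 15572200 /3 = 5190733.33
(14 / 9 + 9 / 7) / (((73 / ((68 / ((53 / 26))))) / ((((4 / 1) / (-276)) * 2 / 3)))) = -0.01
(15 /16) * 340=1275 /4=318.75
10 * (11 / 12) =55 / 6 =9.17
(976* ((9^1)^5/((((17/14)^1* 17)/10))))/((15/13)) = 24196059.90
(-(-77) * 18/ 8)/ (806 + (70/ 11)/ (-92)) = 175329/ 815602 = 0.21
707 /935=0.76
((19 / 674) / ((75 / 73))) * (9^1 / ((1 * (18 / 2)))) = 1387 / 50550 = 0.03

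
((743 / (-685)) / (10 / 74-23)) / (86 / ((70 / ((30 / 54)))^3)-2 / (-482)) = 368143142346 / 32534689445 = 11.32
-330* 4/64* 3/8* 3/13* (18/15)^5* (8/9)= -32076/8125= -3.95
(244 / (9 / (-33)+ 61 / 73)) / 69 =48983 / 7797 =6.28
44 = 44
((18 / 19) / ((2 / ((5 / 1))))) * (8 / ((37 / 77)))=27720 / 703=39.43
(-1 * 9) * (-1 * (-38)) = -342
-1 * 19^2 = -361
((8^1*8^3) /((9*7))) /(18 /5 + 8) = 10240 /1827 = 5.60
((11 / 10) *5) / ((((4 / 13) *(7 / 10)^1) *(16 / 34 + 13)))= 12155 / 6412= 1.90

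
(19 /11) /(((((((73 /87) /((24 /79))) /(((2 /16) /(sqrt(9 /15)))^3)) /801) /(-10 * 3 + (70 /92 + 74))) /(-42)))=-95417879445 * sqrt(15) /93379264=-3957.54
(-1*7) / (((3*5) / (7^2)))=-343 / 15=-22.87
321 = 321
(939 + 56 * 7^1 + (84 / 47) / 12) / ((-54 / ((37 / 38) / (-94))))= 578717 / 2266434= 0.26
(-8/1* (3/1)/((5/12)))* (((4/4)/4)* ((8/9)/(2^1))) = -32/5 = -6.40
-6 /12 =-1 /2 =-0.50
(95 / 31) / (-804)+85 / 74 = 1055755 / 922188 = 1.14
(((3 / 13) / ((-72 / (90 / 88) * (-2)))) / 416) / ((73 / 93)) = 1395 / 277927936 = 0.00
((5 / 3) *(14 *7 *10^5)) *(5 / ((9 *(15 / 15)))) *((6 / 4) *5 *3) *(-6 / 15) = -245000000 / 3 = -81666666.67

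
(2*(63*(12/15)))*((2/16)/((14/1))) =0.90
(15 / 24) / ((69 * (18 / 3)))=5 / 3312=0.00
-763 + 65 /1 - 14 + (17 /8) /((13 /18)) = -36871 /52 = -709.06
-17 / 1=-17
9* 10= 90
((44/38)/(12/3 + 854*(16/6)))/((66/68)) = 17/32509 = 0.00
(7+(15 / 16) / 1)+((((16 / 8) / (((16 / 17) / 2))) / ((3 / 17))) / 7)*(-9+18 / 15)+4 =-8343 / 560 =-14.90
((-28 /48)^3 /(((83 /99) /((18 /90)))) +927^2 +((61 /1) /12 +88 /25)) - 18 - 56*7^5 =-32617981697 /398400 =-81872.44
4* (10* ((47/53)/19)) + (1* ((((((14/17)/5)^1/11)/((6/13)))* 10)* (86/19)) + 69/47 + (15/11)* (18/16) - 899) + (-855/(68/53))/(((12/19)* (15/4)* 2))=-27436965203/26551569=-1033.35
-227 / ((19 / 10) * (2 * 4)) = -1135 / 76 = -14.93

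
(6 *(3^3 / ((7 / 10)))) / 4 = 405 / 7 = 57.86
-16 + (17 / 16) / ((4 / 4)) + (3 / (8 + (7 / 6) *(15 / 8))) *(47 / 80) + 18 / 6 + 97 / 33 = -3797617 / 430320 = -8.83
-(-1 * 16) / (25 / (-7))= -4.48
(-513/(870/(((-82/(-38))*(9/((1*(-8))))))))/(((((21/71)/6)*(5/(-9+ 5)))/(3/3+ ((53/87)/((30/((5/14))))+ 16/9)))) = -64.70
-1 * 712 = -712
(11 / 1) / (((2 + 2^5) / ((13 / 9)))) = 143 / 306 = 0.47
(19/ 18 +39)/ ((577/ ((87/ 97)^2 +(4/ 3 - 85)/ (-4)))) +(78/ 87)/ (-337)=17250550855483/ 11460430495224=1.51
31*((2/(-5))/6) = -31/15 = -2.07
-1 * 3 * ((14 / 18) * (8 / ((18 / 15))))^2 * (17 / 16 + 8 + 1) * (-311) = 61336975 / 243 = 252415.53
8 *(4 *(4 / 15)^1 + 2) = 368 / 15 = 24.53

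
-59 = -59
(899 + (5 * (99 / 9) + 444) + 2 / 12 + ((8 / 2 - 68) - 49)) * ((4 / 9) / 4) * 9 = 7711 / 6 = 1285.17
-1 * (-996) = 996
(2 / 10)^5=1 / 3125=0.00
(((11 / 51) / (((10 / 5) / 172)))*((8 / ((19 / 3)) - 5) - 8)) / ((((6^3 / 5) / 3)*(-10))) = 1.51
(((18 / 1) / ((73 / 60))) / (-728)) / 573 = -45 / 1268813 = -0.00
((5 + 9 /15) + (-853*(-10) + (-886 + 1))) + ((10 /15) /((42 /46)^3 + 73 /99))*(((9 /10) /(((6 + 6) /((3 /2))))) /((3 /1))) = 552383705253 /72201200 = 7650.62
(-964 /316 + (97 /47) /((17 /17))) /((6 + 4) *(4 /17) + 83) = -62288 /5387563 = -0.01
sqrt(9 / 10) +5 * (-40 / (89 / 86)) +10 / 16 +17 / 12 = -408439 / 2136 +3 * sqrt(10) / 10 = -190.27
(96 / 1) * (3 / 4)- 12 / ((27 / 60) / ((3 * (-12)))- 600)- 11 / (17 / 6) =55601478 / 816017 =68.14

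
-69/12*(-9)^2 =-1863/4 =-465.75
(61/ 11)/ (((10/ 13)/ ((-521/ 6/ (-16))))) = 413153/ 10560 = 39.12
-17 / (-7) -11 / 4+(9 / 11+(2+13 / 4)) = 885 / 154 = 5.75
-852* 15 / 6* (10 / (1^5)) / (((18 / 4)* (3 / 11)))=-156200 / 9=-17355.56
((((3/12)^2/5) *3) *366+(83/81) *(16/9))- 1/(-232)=6575267/422820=15.55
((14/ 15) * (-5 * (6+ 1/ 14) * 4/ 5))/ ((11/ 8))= -544/ 33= -16.48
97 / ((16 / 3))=291 / 16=18.19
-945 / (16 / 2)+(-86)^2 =7277.88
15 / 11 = 1.36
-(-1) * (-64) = -64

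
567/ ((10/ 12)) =3402/ 5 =680.40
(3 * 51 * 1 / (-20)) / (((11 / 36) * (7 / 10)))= -2754 / 77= -35.77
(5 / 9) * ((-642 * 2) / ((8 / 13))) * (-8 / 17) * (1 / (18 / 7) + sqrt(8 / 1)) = 97370 / 459 + 55640 * sqrt(2) / 51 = 1755.01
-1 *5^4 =-625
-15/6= -5/2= -2.50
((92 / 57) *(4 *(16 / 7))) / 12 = 1.23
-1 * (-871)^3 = 660776311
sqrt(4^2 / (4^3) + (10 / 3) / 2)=1.38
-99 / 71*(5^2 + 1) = -2574 / 71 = -36.25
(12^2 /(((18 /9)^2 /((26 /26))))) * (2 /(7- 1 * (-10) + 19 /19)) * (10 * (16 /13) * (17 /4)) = 209.23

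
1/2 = 0.50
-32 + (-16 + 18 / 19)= -894 / 19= -47.05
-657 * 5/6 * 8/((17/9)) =-2318.82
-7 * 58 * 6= -2436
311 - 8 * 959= -7361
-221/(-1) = 221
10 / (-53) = -10 / 53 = -0.19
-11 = -11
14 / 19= 0.74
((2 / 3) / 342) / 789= 1 / 404757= 0.00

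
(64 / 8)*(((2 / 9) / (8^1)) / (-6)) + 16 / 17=415 / 459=0.90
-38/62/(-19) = 1/31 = 0.03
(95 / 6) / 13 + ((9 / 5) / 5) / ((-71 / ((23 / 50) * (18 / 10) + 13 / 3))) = 10312609 / 8653125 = 1.19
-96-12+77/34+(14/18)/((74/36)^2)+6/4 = -2421584/23273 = -104.05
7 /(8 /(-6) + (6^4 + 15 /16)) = 336 /62189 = 0.01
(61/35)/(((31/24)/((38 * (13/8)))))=90402/1085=83.32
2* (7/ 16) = 7/ 8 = 0.88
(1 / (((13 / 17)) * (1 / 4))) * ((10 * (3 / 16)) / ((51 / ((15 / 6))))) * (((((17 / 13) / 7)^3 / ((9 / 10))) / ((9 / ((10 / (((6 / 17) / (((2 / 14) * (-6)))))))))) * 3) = -52200625 / 1851523947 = -0.03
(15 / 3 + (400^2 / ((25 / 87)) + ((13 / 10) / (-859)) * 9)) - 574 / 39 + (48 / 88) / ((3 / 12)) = 2051841426337 / 3685110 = 556792.45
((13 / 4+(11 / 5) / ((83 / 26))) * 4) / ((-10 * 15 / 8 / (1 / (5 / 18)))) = -156936 / 51875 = -3.03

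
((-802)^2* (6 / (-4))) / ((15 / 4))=-1286408 / 5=-257281.60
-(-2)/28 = 1/14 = 0.07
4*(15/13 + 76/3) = 4132/39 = 105.95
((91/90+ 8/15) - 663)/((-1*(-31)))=-21.34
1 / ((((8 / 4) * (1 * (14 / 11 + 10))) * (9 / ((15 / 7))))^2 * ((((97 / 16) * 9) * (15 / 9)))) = 605 / 493304364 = 0.00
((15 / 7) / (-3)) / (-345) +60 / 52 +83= 528415 / 6279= 84.16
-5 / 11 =-0.45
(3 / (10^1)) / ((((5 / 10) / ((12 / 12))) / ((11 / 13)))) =33 / 65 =0.51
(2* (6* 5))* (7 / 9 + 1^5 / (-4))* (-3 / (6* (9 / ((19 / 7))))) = -1805 / 378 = -4.78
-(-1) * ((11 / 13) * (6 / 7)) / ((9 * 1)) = 0.08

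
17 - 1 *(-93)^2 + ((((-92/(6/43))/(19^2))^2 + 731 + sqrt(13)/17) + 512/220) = -509319462983/64508895 + sqrt(13)/17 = -7895.12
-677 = -677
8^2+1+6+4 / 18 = 641 / 9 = 71.22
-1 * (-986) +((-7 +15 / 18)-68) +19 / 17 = 93121 / 102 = 912.95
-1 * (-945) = 945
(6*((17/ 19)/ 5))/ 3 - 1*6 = -536/ 95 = -5.64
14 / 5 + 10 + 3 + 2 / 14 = 558 / 35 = 15.94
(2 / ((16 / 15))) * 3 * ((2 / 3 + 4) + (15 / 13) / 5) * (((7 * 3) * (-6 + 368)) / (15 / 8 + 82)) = 21779730 / 8723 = 2496.82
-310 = -310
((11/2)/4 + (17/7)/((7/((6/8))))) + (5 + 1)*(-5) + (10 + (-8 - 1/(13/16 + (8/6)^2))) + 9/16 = -7658313/292432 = -26.19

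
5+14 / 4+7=31 / 2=15.50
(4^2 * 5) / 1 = 80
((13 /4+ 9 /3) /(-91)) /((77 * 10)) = -5 /56056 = -0.00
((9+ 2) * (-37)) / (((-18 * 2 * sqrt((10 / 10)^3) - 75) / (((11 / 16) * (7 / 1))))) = 847 / 48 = 17.65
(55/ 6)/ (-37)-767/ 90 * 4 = -34.34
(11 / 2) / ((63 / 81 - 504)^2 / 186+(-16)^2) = 82863 / 24368737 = 0.00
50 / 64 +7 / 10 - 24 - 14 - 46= -13203 / 160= -82.52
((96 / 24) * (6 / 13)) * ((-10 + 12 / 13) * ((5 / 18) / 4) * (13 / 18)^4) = -49855 / 157464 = -0.32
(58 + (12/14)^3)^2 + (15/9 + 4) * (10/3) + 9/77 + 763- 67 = 48364649593/11647251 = 4152.45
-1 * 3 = -3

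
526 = 526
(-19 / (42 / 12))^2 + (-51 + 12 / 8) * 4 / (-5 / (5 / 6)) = 3061 / 49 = 62.47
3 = 3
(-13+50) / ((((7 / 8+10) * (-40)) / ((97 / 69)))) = -0.12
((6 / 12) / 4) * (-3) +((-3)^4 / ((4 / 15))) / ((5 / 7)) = 3399 / 8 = 424.88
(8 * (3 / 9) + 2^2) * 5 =33.33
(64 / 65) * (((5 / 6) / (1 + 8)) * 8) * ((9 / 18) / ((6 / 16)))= 1024 / 1053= 0.97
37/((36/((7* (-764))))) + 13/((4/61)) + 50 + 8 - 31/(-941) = -177519475/33876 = -5240.27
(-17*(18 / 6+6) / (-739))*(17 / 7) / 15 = 867 / 25865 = 0.03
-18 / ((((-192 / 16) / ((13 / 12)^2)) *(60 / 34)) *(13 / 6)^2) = 17 / 80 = 0.21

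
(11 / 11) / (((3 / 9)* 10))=3 / 10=0.30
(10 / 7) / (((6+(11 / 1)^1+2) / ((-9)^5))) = -4439.77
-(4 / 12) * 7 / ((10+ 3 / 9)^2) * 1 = -21 / 961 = -0.02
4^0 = 1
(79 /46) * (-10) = -395 /23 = -17.17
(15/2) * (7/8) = 6.56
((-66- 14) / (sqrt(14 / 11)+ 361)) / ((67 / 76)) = -24143680 / 96045639+ 6080 * sqrt(154) / 96045639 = -0.25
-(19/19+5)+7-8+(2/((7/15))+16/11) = -97/77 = -1.26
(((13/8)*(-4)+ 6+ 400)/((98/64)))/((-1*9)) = -12784/441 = -28.99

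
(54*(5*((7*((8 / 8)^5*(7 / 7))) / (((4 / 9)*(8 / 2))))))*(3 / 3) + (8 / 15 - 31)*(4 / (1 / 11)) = -33289 / 120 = -277.41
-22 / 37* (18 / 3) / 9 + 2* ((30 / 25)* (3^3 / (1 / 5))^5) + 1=11945465077567 / 111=107616802500.60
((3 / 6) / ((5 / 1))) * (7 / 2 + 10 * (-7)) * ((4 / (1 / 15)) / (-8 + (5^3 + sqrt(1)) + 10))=-399 / 128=-3.12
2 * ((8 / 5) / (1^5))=16 / 5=3.20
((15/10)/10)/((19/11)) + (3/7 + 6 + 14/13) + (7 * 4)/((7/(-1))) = 124223/34580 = 3.59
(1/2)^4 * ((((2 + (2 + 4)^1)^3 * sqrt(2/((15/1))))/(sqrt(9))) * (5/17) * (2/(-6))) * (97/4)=-776 * sqrt(30)/459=-9.26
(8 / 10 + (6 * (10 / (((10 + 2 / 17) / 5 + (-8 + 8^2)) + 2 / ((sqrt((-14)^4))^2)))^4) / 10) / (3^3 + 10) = 322381176315159026850094125493444 / 14900270304321848844347061304071785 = 0.02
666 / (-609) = -222 / 203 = -1.09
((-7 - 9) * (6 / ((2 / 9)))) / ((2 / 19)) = -4104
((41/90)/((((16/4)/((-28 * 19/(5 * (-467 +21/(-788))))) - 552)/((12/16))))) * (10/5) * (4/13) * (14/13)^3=-11790869216/23996262309045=-0.00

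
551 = 551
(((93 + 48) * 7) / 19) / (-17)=-987 / 323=-3.06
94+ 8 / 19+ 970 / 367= 676828 / 6973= 97.06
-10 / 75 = -2 / 15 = -0.13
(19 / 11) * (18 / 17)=342 / 187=1.83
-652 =-652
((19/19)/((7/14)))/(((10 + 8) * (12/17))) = 17/108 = 0.16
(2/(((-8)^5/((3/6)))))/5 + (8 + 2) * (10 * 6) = 98303999/163840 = 600.00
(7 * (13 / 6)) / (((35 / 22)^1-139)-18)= -77 / 789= -0.10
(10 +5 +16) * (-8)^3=-15872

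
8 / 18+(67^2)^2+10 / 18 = 20151122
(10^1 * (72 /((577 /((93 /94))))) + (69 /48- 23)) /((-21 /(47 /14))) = 2940125 /904736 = 3.25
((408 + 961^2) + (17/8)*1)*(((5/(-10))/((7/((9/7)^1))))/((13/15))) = -97904.79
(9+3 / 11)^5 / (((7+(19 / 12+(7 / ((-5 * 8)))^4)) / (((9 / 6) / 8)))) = 15898763566080000 / 10617641970353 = 1497.39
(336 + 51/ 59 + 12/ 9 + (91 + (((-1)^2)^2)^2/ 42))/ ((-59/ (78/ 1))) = -13826943/ 24367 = -567.45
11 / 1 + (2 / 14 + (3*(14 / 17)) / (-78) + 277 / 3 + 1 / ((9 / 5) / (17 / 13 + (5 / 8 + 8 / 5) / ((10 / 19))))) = 118645817 / 1113840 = 106.52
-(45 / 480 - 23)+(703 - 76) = 20797 / 32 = 649.91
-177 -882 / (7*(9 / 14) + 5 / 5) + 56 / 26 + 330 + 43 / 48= -29611 / 6864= -4.31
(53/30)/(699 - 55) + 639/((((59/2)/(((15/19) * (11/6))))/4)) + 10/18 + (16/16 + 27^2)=55614698039/64973160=855.96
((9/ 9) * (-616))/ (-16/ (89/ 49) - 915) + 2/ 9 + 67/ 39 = 25078121/ 9619623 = 2.61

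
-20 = -20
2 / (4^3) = 1 / 32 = 0.03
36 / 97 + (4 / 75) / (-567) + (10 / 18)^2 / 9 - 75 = -923092214 / 12374775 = -74.59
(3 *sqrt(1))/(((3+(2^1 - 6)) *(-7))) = 3/7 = 0.43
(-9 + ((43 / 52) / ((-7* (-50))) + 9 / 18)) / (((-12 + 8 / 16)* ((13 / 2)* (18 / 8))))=0.05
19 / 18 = 1.06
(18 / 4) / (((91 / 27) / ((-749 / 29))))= -26001 / 754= -34.48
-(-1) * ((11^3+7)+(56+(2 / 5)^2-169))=30629 / 25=1225.16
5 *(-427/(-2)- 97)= 1165/2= 582.50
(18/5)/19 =18/95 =0.19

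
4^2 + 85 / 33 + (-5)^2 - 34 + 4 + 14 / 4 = 1127 / 66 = 17.08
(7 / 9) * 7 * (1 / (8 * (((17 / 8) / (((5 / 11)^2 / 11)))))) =1225 / 203643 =0.01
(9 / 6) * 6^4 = 1944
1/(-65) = -1/65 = -0.02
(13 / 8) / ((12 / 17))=221 / 96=2.30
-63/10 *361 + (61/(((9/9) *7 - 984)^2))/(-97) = -2105758746169/925893130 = -2274.30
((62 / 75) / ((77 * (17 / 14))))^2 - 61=-11998722749 / 196700625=-61.00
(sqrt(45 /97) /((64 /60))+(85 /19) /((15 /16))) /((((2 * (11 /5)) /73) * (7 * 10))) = 3285 * sqrt(485) /478016+4964 /4389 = 1.28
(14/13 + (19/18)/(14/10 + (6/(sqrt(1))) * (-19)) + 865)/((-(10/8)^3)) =-3651119072/8233875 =-443.43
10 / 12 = 5 / 6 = 0.83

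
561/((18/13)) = 2431/6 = 405.17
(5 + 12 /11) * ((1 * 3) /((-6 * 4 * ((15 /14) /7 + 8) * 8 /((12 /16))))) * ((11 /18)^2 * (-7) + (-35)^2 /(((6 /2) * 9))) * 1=-45479399 /121499136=-0.37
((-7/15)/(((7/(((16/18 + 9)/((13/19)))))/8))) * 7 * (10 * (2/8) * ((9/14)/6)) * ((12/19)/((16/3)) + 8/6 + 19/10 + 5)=-847369/7020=-120.71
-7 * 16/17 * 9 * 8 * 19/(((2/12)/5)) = -4596480/17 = -270381.18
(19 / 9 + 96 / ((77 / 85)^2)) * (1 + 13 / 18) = 197006581 / 960498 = 205.11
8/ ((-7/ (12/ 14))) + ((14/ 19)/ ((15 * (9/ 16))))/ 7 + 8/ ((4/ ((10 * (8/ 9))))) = 2112848/ 125685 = 16.81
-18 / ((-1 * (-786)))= -0.02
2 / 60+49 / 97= 1567 / 2910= 0.54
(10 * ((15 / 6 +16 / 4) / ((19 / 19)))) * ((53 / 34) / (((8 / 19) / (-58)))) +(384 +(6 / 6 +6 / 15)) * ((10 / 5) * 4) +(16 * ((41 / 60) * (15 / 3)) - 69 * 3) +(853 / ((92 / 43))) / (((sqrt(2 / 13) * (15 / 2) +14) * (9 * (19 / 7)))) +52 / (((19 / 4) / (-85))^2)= 1392601899787937 / 247516747560 - 1283765 * sqrt(26) / 25543524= 5626.04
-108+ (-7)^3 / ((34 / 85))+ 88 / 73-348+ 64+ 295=-139181 / 146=-953.29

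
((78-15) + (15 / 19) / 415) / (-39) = -33118 / 20501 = -1.62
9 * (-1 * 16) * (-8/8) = 144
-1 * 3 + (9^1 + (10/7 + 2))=66/7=9.43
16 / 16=1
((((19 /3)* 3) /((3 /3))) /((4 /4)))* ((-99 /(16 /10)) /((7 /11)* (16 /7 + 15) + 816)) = -9405 /6616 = -1.42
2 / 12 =1 / 6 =0.17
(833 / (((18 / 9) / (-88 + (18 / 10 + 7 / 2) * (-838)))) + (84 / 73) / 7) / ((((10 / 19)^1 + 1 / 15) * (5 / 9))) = -706473488439 / 123370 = -5726460.96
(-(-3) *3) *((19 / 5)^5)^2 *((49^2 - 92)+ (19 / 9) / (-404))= 10294679484539916901 / 789062500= 13046722515.06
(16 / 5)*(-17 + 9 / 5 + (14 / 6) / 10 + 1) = -3352 / 75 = -44.69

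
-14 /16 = -7 /8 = -0.88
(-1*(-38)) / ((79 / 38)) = 1444 / 79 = 18.28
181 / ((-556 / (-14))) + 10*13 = 37407 / 278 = 134.56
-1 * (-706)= 706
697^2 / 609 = 485809 / 609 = 797.72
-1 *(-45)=45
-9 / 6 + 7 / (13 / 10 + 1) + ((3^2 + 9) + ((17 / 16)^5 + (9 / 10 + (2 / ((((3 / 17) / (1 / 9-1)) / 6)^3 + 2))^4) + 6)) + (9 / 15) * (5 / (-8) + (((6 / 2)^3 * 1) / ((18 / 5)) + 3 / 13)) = 27195915271696023758605831697360288537659 / 822595760388843072654448626779741487104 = 33.06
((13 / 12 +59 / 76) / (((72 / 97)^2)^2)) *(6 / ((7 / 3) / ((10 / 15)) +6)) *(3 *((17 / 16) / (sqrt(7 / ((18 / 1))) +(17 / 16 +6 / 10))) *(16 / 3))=398824410905 / 8662082976 - 1994122054525 *sqrt(14) / 432021388428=28.77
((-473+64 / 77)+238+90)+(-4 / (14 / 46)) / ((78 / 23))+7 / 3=-62510 / 429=-145.71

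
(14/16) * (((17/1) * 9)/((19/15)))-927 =-124839/152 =-821.31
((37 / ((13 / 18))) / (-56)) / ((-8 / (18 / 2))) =2997 / 2912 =1.03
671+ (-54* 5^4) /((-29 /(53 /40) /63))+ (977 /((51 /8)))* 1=579601667 /5916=97971.88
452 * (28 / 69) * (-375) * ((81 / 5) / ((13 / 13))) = -25628400 / 23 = -1114278.26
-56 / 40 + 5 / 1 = 18 / 5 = 3.60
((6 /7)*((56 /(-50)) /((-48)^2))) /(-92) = 1 /220800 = 0.00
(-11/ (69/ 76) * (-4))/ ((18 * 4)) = 418/ 621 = 0.67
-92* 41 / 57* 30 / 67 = -29.63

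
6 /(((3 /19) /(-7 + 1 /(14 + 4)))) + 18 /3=-2321 /9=-257.89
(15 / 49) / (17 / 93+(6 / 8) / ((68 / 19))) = 75888 / 97265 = 0.78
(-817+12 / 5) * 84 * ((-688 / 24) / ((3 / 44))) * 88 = 37975739648 / 15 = 2531715976.53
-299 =-299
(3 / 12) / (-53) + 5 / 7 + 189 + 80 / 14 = 290009 / 1484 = 195.42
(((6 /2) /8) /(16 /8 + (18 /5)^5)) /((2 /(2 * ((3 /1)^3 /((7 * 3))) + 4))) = 215625 /106165808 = 0.00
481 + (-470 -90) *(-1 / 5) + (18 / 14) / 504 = 232457 / 392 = 593.00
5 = 5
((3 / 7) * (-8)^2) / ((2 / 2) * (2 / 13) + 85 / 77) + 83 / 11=29.35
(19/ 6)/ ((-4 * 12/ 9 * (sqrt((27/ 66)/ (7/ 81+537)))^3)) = -2273084 * sqrt(59818)/ 19683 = -28244.91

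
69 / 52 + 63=3345 / 52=64.33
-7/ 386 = -0.02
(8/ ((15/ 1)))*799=6392/ 15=426.13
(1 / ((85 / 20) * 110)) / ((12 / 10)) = 1 / 561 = 0.00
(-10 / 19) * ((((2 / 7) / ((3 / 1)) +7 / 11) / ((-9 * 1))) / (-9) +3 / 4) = -0.40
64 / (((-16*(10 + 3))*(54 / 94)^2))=-8836 / 9477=-0.93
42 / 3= 14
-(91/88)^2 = -8281/7744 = -1.07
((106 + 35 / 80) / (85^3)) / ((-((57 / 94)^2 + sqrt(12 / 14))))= 28519168587 / 323076725649500 - 8310096743 * sqrt(42) / 242307544237125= -0.00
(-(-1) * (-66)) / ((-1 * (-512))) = -0.13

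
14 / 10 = 7 / 5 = 1.40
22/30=11/15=0.73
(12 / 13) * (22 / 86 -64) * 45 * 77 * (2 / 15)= -15196104 / 559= -27184.44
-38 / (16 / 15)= -35.62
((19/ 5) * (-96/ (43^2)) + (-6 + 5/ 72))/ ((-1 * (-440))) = -370813/ 26625600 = -0.01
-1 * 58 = -58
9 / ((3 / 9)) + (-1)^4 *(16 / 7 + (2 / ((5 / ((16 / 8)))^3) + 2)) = 31.41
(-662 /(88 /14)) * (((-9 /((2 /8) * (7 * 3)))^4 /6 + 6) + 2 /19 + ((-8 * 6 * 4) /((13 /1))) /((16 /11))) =256089404 /931931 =274.79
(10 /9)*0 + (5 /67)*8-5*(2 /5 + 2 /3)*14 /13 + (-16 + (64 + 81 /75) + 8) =3392551 /65325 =51.93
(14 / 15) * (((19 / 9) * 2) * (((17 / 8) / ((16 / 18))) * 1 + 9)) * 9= 32319 / 80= 403.99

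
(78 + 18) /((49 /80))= 7680 /49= 156.73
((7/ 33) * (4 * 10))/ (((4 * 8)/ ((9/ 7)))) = 15/ 44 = 0.34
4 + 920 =924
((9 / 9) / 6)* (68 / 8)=17 / 12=1.42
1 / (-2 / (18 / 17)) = -9 / 17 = -0.53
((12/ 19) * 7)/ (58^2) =21/ 15979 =0.00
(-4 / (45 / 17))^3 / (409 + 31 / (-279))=-9826 / 1164375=-0.01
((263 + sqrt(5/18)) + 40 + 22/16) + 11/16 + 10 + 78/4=sqrt(10)/6 + 5353/16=335.09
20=20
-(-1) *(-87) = -87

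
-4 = -4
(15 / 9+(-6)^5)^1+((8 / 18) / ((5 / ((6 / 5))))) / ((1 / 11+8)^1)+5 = -51860212 / 6675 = -7769.32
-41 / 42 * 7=-41 / 6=-6.83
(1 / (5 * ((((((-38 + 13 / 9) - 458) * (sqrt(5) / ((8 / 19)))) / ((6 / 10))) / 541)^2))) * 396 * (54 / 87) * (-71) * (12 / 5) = -82929551819913216 / 648142365840625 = -127.95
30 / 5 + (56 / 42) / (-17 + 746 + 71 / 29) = 95483 / 15909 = 6.00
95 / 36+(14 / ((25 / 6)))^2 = 313391 / 22500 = 13.93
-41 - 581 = -622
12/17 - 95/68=-47/68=-0.69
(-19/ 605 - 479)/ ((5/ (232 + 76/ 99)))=-6678473816/ 299475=-22300.61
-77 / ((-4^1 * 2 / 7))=539 / 8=67.38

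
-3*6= -18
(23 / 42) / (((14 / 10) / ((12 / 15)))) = 46 / 147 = 0.31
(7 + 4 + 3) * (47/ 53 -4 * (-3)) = 9562/ 53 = 180.42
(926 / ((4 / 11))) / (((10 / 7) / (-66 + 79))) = 463463 / 20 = 23173.15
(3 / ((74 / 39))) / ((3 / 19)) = 741 / 74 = 10.01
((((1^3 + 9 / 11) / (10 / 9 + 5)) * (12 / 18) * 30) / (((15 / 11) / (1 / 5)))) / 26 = 24 / 715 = 0.03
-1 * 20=-20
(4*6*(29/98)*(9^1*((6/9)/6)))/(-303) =-116/4949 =-0.02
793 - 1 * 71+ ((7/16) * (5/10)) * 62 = 11769/16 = 735.56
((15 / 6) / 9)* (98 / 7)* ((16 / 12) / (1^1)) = 140 / 27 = 5.19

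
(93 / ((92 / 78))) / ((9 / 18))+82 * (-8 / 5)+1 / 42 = 128089 / 4830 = 26.52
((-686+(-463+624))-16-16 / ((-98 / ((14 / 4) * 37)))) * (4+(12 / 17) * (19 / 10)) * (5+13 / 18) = -28361153 / 1785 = -15888.60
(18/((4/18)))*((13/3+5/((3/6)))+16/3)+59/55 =87674/55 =1594.07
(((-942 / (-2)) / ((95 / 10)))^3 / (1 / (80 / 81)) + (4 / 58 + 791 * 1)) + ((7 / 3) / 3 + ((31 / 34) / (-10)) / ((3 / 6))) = 36871789436791 / 304333830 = 121155.74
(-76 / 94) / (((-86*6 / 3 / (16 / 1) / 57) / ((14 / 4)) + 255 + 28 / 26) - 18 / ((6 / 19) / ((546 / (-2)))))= -394212 / 7712032459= -0.00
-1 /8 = -0.12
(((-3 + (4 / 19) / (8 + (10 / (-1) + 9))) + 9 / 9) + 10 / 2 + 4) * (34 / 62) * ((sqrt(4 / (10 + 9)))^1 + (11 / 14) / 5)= 34969 / 57722 + 31790 * sqrt(19) / 78337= 2.37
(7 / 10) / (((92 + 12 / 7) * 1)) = 49 / 6560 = 0.01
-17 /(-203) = 17 /203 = 0.08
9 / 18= 1 / 2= 0.50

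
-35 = -35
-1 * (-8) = 8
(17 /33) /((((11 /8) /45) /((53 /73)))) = 12.24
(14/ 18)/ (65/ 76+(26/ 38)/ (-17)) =9044/ 9477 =0.95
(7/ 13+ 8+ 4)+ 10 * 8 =1203/ 13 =92.54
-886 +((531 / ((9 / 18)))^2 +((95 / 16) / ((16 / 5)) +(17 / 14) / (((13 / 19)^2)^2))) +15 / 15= 57679618734029 / 51181312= 1126966.40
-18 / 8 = -9 / 4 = -2.25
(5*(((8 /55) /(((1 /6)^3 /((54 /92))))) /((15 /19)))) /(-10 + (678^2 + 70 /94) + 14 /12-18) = 41663808 /163973766715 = 0.00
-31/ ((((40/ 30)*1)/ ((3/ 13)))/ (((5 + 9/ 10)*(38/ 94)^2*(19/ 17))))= -112905999/ 19527560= -5.78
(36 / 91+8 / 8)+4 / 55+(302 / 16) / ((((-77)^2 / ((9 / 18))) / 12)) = 2292937 / 1541540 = 1.49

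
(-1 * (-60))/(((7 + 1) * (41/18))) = 135/41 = 3.29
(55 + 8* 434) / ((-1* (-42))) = 3527 / 42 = 83.98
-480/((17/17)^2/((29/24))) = -580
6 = 6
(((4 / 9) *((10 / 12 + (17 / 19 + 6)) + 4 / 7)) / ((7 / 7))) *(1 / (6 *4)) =6623 / 43092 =0.15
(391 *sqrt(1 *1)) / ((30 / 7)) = 2737 / 30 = 91.23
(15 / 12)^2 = 25 / 16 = 1.56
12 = 12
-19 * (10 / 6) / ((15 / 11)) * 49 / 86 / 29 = -10241 / 22446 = -0.46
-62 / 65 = -0.95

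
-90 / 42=-15 / 7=-2.14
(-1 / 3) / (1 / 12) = -4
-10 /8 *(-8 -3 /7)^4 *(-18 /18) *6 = 181760415 /4802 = 37850.98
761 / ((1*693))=761 / 693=1.10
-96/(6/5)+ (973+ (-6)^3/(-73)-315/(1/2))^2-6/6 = 637383376/5329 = 119606.56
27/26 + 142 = 3719/26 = 143.04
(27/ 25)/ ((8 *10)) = 27/ 2000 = 0.01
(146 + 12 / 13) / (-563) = -1910 / 7319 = -0.26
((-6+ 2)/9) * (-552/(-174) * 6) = -736/87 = -8.46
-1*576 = -576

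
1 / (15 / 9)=3 / 5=0.60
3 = 3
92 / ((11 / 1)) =92 / 11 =8.36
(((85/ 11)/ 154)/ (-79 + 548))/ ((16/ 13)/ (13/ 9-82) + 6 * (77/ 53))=42459625/ 3453406596948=0.00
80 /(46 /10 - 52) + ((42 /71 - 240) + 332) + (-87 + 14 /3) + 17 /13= 2160854 /218751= 9.88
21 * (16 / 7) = 48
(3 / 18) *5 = 5 / 6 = 0.83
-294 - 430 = -724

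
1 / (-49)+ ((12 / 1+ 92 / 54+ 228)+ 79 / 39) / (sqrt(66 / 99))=-1 / 49+ 85549 *sqrt(6) / 702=298.49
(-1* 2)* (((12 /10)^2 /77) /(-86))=36 /82775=0.00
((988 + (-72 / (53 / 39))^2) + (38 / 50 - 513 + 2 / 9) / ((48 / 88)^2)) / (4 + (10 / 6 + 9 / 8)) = 94381382488 / 309060225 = 305.38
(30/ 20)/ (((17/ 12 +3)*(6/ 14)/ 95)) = 3990/ 53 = 75.28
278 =278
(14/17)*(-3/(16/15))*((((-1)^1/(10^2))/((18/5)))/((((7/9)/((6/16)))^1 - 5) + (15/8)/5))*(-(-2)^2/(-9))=-21/18734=-0.00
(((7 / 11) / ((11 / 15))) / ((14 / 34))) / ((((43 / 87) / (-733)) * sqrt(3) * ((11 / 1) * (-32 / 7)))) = 37943745 * sqrt(3) / 1831456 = 35.88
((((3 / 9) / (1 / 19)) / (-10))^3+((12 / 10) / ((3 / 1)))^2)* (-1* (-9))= -0.85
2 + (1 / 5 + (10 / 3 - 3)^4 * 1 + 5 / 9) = 1121 / 405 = 2.77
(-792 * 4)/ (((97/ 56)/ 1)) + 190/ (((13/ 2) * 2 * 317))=-1828.90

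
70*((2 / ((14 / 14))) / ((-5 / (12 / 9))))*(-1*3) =112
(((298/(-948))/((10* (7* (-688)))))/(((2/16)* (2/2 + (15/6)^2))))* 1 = 149/20687730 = 0.00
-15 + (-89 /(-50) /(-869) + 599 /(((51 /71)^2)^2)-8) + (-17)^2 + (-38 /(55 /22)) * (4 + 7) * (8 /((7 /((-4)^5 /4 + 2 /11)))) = 15108686012208401 /293947983450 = 51399.18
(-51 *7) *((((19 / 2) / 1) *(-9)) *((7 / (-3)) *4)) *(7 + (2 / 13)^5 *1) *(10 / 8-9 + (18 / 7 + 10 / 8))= 2908880698185 / 371293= 7834461.46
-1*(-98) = 98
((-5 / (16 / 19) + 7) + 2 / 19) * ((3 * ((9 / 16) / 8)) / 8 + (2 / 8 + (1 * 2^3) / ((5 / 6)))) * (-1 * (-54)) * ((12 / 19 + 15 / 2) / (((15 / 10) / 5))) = 49922523585 / 2957312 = 16881.05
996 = 996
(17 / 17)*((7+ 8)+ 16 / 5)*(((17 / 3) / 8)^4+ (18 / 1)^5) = 34390142.18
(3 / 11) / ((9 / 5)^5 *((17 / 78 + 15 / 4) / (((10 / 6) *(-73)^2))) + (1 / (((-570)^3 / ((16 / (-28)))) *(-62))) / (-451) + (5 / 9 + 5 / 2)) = 0.09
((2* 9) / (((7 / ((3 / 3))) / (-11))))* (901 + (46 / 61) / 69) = -1554630 / 61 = -25485.74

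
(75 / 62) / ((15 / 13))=65 / 62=1.05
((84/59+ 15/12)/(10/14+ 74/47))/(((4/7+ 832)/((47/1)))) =1453193/22035792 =0.07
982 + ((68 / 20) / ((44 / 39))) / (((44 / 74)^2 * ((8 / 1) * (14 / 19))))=11728341613 / 11925760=983.45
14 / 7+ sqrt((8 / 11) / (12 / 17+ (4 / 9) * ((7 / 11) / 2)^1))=6 * sqrt(12121) / 713+ 2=2.93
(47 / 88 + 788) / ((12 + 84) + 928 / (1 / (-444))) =-9913 / 5178624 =-0.00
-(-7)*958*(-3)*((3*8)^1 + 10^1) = -684012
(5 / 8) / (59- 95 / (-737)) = 3685 / 348624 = 0.01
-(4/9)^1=-0.44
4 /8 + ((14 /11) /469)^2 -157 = -170011889 /1086338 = -156.50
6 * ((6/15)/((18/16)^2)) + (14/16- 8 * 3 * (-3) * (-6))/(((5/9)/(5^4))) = -523814827/1080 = -485013.73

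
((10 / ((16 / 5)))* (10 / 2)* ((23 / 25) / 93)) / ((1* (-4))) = -115 / 2976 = -0.04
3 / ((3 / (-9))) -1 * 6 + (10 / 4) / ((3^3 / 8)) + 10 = -115 / 27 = -4.26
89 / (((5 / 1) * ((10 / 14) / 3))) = 1869 / 25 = 74.76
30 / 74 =15 / 37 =0.41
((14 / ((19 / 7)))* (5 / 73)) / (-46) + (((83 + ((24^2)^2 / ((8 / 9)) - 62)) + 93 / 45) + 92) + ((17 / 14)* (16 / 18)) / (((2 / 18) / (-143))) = 1245965689337 / 3349605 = 371973.92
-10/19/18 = -5/171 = -0.03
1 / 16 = 0.06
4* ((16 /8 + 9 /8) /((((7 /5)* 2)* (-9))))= -125 /252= -0.50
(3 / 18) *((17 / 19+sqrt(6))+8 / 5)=sqrt(6) / 6+79 / 190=0.82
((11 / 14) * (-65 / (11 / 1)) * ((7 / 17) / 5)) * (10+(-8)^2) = -481 / 17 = -28.29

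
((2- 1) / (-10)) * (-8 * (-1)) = -4 / 5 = -0.80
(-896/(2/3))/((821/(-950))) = 1276800/821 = 1555.18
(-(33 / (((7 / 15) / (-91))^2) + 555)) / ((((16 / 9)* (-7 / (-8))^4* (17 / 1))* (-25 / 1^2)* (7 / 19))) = 32044032 / 4165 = 7693.65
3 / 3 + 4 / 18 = 11 / 9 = 1.22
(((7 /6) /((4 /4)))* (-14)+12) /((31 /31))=-13 /3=-4.33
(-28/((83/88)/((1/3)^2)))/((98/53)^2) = -247192/256221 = -0.96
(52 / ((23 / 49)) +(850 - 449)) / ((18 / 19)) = 223649 / 414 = 540.21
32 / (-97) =-32 / 97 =-0.33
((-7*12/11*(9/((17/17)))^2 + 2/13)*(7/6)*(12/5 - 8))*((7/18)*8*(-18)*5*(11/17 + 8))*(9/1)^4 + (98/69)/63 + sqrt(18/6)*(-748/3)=-96888324501194926/1509651 - 748*sqrt(3)/3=-64179287234.70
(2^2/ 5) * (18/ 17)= 72/ 85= 0.85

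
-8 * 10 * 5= -400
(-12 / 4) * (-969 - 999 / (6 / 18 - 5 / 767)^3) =37748310008553 / 425259008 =88765.46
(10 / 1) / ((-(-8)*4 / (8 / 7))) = 5 / 14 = 0.36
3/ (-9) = -1/ 3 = -0.33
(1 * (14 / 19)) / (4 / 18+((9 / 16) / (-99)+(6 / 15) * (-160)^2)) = 22176 / 308189557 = 0.00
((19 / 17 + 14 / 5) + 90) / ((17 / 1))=7983 / 1445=5.52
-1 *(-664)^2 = -440896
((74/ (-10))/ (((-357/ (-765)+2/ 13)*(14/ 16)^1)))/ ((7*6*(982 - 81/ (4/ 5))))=-592/ 1606759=-0.00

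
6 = 6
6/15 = 2/5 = 0.40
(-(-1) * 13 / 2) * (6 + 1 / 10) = 793 / 20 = 39.65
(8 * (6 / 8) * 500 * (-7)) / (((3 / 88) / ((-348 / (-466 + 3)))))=-214368000 / 463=-462997.84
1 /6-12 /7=-65 /42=-1.55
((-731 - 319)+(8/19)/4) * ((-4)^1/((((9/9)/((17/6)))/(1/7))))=678232/399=1699.83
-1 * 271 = -271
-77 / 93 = -0.83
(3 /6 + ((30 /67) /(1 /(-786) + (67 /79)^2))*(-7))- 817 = -55345454909 /67423306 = -820.87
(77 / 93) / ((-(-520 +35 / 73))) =5621 / 3527025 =0.00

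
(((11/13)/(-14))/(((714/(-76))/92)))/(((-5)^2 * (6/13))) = 9614/187425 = 0.05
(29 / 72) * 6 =29 / 12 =2.42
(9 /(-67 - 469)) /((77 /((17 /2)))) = -153 /82544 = -0.00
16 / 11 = 1.45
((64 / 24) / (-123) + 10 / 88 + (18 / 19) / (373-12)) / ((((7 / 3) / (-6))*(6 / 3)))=-10532735 / 86615452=-0.12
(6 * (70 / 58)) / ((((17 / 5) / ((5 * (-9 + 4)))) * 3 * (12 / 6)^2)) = -4375 / 986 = -4.44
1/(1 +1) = 1/2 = 0.50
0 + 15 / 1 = 15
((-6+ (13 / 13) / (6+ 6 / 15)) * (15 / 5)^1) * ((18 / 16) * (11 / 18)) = -6171 / 512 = -12.05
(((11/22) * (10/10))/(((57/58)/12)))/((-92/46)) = -3.05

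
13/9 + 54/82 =776/369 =2.10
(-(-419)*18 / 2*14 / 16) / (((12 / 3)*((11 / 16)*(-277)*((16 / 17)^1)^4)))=-2204703837 / 399376384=-5.52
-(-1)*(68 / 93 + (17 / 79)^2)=451265 / 580413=0.78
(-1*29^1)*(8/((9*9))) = -232/81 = -2.86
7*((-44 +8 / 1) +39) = 21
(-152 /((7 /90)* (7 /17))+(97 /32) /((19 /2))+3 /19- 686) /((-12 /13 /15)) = 5259136415 /59584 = 88264.24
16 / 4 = 4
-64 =-64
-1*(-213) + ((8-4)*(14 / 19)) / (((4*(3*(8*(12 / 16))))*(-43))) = 1566182 / 7353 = 213.00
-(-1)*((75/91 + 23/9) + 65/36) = 16987/3276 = 5.19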